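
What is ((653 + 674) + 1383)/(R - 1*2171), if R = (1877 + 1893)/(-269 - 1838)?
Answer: -5709970/4578067 ≈ -1.2472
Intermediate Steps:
R = -3770/2107 (R = 3770/(-2107) = 3770*(-1/2107) = -3770/2107 ≈ -1.7893)
((653 + 674) + 1383)/(R - 1*2171) = ((653 + 674) + 1383)/(-3770/2107 - 1*2171) = (1327 + 1383)/(-3770/2107 - 2171) = 2710/(-4578067/2107) = 2710*(-2107/4578067) = -5709970/4578067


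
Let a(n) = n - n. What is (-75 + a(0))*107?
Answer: -8025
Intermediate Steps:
a(n) = 0
(-75 + a(0))*107 = (-75 + 0)*107 = -75*107 = -8025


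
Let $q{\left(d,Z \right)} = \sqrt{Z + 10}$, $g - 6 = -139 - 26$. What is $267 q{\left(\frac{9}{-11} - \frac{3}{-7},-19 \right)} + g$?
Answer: $-159 + 801 i \approx -159.0 + 801.0 i$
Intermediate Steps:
$g = -159$ ($g = 6 - 165 = -159$)
$q{\left(d,Z \right)} = \sqrt{10 + Z}$
$267 q{\left(\frac{9}{-11} - \frac{3}{-7},-19 \right)} + g = 267 \sqrt{10 - 19} - 159 = 267 \sqrt{-9} - 159 = 267 \cdot 3 i - 159 = 801 i - 159 = -159 + 801 i$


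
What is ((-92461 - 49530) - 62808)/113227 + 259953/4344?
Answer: 9514683825/163952696 ≈ 58.033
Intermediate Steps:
((-92461 - 49530) - 62808)/113227 + 259953/4344 = (-141991 - 62808)*(1/113227) + 259953*(1/4344) = -204799*1/113227 + 86651/1448 = -204799/113227 + 86651/1448 = 9514683825/163952696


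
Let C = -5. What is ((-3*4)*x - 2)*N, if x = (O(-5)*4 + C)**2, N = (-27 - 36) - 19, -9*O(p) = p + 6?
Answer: 791956/27 ≈ 29332.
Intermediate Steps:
O(p) = -2/3 - p/9 (O(p) = -(p + 6)/9 = -(6 + p)/9 = -2/3 - p/9)
N = -82 (N = -63 - 19 = -82)
x = 2401/81 (x = ((-2/3 - 1/9*(-5))*4 - 5)**2 = ((-2/3 + 5/9)*4 - 5)**2 = (-1/9*4 - 5)**2 = (-4/9 - 5)**2 = (-49/9)**2 = 2401/81 ≈ 29.642)
((-3*4)*x - 2)*N = (-3*4*(2401/81) - 2)*(-82) = (-12*2401/81 - 2)*(-82) = (-9604/27 - 2)*(-82) = -9658/27*(-82) = 791956/27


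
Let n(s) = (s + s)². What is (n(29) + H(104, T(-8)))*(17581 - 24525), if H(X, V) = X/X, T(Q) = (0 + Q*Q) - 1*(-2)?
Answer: -23366560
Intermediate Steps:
T(Q) = 2 + Q² (T(Q) = (0 + Q²) + 2 = Q² + 2 = 2 + Q²)
n(s) = 4*s² (n(s) = (2*s)² = 4*s²)
H(X, V) = 1
(n(29) + H(104, T(-8)))*(17581 - 24525) = (4*29² + 1)*(17581 - 24525) = (4*841 + 1)*(-6944) = (3364 + 1)*(-6944) = 3365*(-6944) = -23366560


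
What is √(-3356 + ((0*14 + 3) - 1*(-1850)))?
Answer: 3*I*√167 ≈ 38.769*I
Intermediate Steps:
√(-3356 + ((0*14 + 3) - 1*(-1850))) = √(-3356 + ((0 + 3) + 1850)) = √(-3356 + (3 + 1850)) = √(-3356 + 1853) = √(-1503) = 3*I*√167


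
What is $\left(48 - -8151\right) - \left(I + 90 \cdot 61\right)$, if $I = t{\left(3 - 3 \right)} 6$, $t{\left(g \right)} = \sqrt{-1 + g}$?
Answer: $2709 - 6 i \approx 2709.0 - 6.0 i$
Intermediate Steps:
$I = 6 i$ ($I = \sqrt{-1 + \left(3 - 3\right)} 6 = \sqrt{-1 + 0} \cdot 6 = \sqrt{-1} \cdot 6 = i 6 = 6 i \approx 6.0 i$)
$\left(48 - -8151\right) - \left(I + 90 \cdot 61\right) = \left(48 - -8151\right) - \left(6 i + 90 \cdot 61\right) = \left(48 + 8151\right) - \left(6 i + 5490\right) = 8199 - \left(5490 + 6 i\right) = 2709 - 6 i$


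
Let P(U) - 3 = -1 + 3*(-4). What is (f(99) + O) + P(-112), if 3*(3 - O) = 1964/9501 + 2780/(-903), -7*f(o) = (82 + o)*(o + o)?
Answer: -43975934827/8579403 ≈ -5125.8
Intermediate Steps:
f(o) = -2*o*(82 + o)/7 (f(o) = -(82 + o)*(o + o)/7 = -(82 + o)*2*o/7 = -2*o*(82 + o)/7)
P(U) = -10 (P(U) = 3 + (-1 + 3*(-4)) = 3 + (-1 - 12) = 3 - 13 = -10)
O = 33951305/8579403 (O = 3 - (1964/9501 + 2780/(-903))/3 = 3 - (1964*(1/9501) + 2780*(-1/903))/3 = 3 - (1964/9501 - 2780/903)/3 = 3 - ⅓*(-8213096/2859801) = 3 + 8213096/8579403 = 33951305/8579403 ≈ 3.9573)
(f(99) + O) + P(-112) = (-2/7*99*(82 + 99) + 33951305/8579403) - 10 = (-2/7*99*181 + 33951305/8579403) - 10 = (-35838/7 + 33951305/8579403) - 10 = -43890140797/8579403 - 10 = -43975934827/8579403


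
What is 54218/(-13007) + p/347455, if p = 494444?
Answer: -12407082082/4519347185 ≈ -2.7453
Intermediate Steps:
54218/(-13007) + p/347455 = 54218/(-13007) + 494444/347455 = 54218*(-1/13007) + 494444*(1/347455) = -54218/13007 + 494444/347455 = -12407082082/4519347185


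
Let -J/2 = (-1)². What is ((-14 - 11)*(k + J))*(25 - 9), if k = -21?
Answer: 9200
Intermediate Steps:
J = -2 (J = -2*(-1)² = -2*1 = -2)
((-14 - 11)*(k + J))*(25 - 9) = ((-14 - 11)*(-21 - 2))*(25 - 9) = -25*(-23)*16 = 575*16 = 9200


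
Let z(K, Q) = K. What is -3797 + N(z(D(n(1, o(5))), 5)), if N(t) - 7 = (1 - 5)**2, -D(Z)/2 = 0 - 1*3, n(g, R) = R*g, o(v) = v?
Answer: -3774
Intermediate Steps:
D(Z) = 6 (D(Z) = -2*(0 - 1*3) = -2*(0 - 3) = -2*(-3) = 6)
N(t) = 23 (N(t) = 7 + (1 - 5)**2 = 7 + (-4)**2 = 7 + 16 = 23)
-3797 + N(z(D(n(1, o(5))), 5)) = -3797 + 23 = -3774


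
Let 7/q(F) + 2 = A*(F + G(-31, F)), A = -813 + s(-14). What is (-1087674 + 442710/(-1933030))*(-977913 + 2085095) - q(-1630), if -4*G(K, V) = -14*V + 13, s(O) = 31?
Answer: -2671686832713274552460036/2218542203757 ≈ -1.2043e+12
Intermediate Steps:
G(K, V) = -13/4 + 7*V/2 (G(K, V) = -(-14*V + 13)/4 = -(13 - 14*V)/4 = -13/4 + 7*V/2)
A = -782 (A = -813 + 31 = -782)
q(F) = 7/(5079/2 - 3519*F) (q(F) = 7/(-2 - 782*(F + (-13/4 + 7*F/2))) = 7/(-2 - 782*(-13/4 + 9*F/2)) = 7/(-2 + (5083/2 - 3519*F)) = 7/(5079/2 - 3519*F))
(-1087674 + 442710/(-1933030))*(-977913 + 2085095) - q(-1630) = (-1087674 + 442710/(-1933030))*(-977913 + 2085095) - 14/(3*(1693 - 2346*(-1630))) = (-1087674 + 442710*(-1/1933030))*1107182 - 14/(3*(1693 + 3823980)) = (-1087674 - 44271/193303)*1107182 - 14/(3*3825673) = -210250691493/193303*1107182 - 14/(3*3825673) = -232785781108602726/193303 - 1*14/11477019 = -232785781108602726/193303 - 14/11477019 = -2671686832713274552460036/2218542203757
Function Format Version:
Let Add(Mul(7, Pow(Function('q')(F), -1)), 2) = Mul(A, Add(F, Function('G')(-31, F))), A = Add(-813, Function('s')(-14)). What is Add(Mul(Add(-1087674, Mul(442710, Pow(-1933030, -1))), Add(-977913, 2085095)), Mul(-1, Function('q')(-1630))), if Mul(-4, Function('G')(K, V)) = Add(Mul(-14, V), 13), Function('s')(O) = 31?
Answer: Rational(-2671686832713274552460036, 2218542203757) ≈ -1.2043e+12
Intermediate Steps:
Function('G')(K, V) = Add(Rational(-13, 4), Mul(Rational(7, 2), V)) (Function('G')(K, V) = Mul(Rational(-1, 4), Add(Mul(-14, V), 13)) = Mul(Rational(-1, 4), Add(13, Mul(-14, V))) = Add(Rational(-13, 4), Mul(Rational(7, 2), V)))
A = -782 (A = Add(-813, 31) = -782)
Function('q')(F) = Mul(7, Pow(Add(Rational(5079, 2), Mul(-3519, F)), -1)) (Function('q')(F) = Mul(7, Pow(Add(-2, Mul(-782, Add(F, Add(Rational(-13, 4), Mul(Rational(7, 2), F))))), -1)) = Mul(7, Pow(Add(-2, Mul(-782, Add(Rational(-13, 4), Mul(Rational(9, 2), F)))), -1)) = Mul(7, Pow(Add(-2, Add(Rational(5083, 2), Mul(-3519, F))), -1)) = Mul(7, Pow(Add(Rational(5079, 2), Mul(-3519, F)), -1)))
Add(Mul(Add(-1087674, Mul(442710, Pow(-1933030, -1))), Add(-977913, 2085095)), Mul(-1, Function('q')(-1630))) = Add(Mul(Add(-1087674, Mul(442710, Pow(-1933030, -1))), Add(-977913, 2085095)), Mul(-1, Mul(Rational(14, 3), Pow(Add(1693, Mul(-2346, -1630)), -1)))) = Add(Mul(Add(-1087674, Mul(442710, Rational(-1, 1933030))), 1107182), Mul(-1, Mul(Rational(14, 3), Pow(Add(1693, 3823980), -1)))) = Add(Mul(Add(-1087674, Rational(-44271, 193303)), 1107182), Mul(-1, Mul(Rational(14, 3), Pow(3825673, -1)))) = Add(Mul(Rational(-210250691493, 193303), 1107182), Mul(-1, Mul(Rational(14, 3), Rational(1, 3825673)))) = Add(Rational(-232785781108602726, 193303), Mul(-1, Rational(14, 11477019))) = Add(Rational(-232785781108602726, 193303), Rational(-14, 11477019)) = Rational(-2671686832713274552460036, 2218542203757)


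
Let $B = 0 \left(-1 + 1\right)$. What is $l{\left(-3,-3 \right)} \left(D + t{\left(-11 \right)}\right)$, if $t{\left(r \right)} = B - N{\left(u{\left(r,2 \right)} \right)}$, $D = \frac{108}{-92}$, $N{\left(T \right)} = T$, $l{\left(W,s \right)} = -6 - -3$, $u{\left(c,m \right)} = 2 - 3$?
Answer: $\frac{12}{23} \approx 0.52174$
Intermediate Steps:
$u{\left(c,m \right)} = -1$
$l{\left(W,s \right)} = -3$ ($l{\left(W,s \right)} = -6 + 3 = -3$)
$B = 0$ ($B = 0 \cdot 0 = 0$)
$D = - \frac{27}{23}$ ($D = 108 \left(- \frac{1}{92}\right) = - \frac{27}{23} \approx -1.1739$)
$t{\left(r \right)} = 1$ ($t{\left(r \right)} = 0 - -1 = 0 + 1 = 1$)
$l{\left(-3,-3 \right)} \left(D + t{\left(-11 \right)}\right) = - 3 \left(- \frac{27}{23} + 1\right) = \left(-3\right) \left(- \frac{4}{23}\right) = \frac{12}{23}$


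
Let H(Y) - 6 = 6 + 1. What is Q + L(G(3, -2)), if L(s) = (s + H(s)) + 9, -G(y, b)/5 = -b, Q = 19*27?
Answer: 525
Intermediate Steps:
Q = 513
H(Y) = 13 (H(Y) = 6 + (6 + 1) = 6 + 7 = 13)
G(y, b) = 5*b (G(y, b) = -(-5)*b = 5*b)
L(s) = 22 + s (L(s) = (s + 13) + 9 = (13 + s) + 9 = 22 + s)
Q + L(G(3, -2)) = 513 + (22 + 5*(-2)) = 513 + (22 - 10) = 513 + 12 = 525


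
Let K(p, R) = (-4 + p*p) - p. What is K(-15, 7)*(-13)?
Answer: -3068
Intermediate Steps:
K(p, R) = -4 + p² - p (K(p, R) = (-4 + p²) - p = -4 + p² - p)
K(-15, 7)*(-13) = (-4 + (-15)² - 1*(-15))*(-13) = (-4 + 225 + 15)*(-13) = 236*(-13) = -3068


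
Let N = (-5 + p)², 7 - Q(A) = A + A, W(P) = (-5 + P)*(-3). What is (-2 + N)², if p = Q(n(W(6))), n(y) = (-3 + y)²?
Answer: 23990404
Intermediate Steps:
W(P) = 15 - 3*P
Q(A) = 7 - 2*A (Q(A) = 7 - (A + A) = 7 - 2*A)
p = -65 (p = 7 - 2*(-3 + (15 - 3*6))² = 7 - 2*(-3 + (15 - 18))² = 7 - 2*(-3 - 3)² = 7 - 2*(-6)² = 7 - 2*36 = 7 - 72 = -65)
N = 4900 (N = (-5 - 65)² = (-70)² = 4900)
(-2 + N)² = (-2 + 4900)² = 4898² = 23990404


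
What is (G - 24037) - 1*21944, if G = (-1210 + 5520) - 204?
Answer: -41875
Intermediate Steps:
G = 4106 (G = 4310 - 204 = 4106)
(G - 24037) - 1*21944 = (4106 - 24037) - 1*21944 = -19931 - 21944 = -41875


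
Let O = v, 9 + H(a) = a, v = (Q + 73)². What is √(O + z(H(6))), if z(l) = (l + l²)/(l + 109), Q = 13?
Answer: √20775523/53 ≈ 86.000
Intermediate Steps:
v = 7396 (v = (13 + 73)² = 86² = 7396)
H(a) = -9 + a
O = 7396
z(l) = (l + l²)/(109 + l)
√(O + z(H(6))) = √(7396 + (-9 + 6)*(1 + (-9 + 6))/(109 + (-9 + 6))) = √(7396 - 3*(1 - 3)/(109 - 3)) = √(7396 - 3*(-2)/106) = √(7396 - 3*1/106*(-2)) = √(7396 + 3/53) = √(391991/53) = √20775523/53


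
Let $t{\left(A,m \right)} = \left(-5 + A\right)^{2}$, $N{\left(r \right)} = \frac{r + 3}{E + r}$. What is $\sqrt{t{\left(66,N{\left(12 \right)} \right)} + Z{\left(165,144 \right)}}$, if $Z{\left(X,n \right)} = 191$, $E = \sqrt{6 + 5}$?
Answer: $2 \sqrt{978} \approx 62.546$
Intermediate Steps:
$E = \sqrt{11} \approx 3.3166$
$N{\left(r \right)} = \frac{3 + r}{r + \sqrt{11}}$ ($N{\left(r \right)} = \frac{r + 3}{\sqrt{11} + r} = \frac{3 + r}{r + \sqrt{11}}$)
$\sqrt{t{\left(66,N{\left(12 \right)} \right)} + Z{\left(165,144 \right)}} = \sqrt{\left(-5 + 66\right)^{2} + 191} = \sqrt{61^{2} + 191} = \sqrt{3721 + 191} = \sqrt{3912} = 2 \sqrt{978}$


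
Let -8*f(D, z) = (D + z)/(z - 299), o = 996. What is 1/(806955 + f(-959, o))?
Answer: 5576/4499581043 ≈ 1.2392e-6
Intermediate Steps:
f(D, z) = -(D + z)/(8*(-299 + z)) (f(D, z) = -(D + z)/(8*(z - 299)) = -(D + z)/(8*(-299 + z)))
1/(806955 + f(-959, o)) = 1/(806955 + (-1*(-959) - 1*996)/(8*(-299 + 996))) = 1/(806955 + (⅛)*(959 - 996)/697) = 1/(806955 + (⅛)*(1/697)*(-37)) = 1/(806955 - 37/5576) = 1/(4499581043/5576) = 5576/4499581043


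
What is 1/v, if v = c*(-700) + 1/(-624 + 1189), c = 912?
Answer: -565/360695999 ≈ -1.5664e-6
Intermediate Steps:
v = -360695999/565 (v = 912*(-700) + 1/(-624 + 1189) = -638400 + 1/565 = -360695999/565 ≈ -6.3840e+5)
1/v = 1/(-360695999/565) = -565/360695999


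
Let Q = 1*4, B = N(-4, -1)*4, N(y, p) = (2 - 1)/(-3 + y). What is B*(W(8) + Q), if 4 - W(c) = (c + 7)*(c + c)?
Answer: 928/7 ≈ 132.57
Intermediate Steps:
N(y, p) = 1/(-3 + y)
B = -4/7 (B = 4/(-3 - 4) = 4/(-7) = -⅐*4 = -4/7 ≈ -0.57143)
W(c) = 4 - 2*c*(7 + c) (W(c) = 4 - (c + 7)*(c + c) = 4 - (7 + c)*2*c = 4 - 2*c*(7 + c))
Q = 4
B*(W(8) + Q) = -4*((4 - 14*8 - 2*8²) + 4)/7 = -4*((4 - 112 - 2*64) + 4)/7 = -4*((4 - 112 - 128) + 4)/7 = -4*(-236 + 4)/7 = -4/7*(-232) = 928/7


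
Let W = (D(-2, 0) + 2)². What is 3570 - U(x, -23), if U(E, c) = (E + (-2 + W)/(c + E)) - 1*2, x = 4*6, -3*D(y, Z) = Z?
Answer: 3546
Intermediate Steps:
D(y, Z) = -Z/3
W = 4 (W = (-⅓*0 + 2)² = (0 + 2)² = 2² = 4)
x = 24
U(E, c) = -2 + E + 2/(E + c) (U(E, c) = (E + (-2 + 4)/(c + E)) - 1*2 = (E + 2/(E + c)) - 2 = -2 + E + 2/(E + c))
3570 - U(x, -23) = 3570 - (2 + 24² - 2*24 - 2*(-23) + 24*(-23))/(24 - 23) = 3570 - (2 + 576 - 48 + 46 - 552)/1 = 3570 - 24 = 3546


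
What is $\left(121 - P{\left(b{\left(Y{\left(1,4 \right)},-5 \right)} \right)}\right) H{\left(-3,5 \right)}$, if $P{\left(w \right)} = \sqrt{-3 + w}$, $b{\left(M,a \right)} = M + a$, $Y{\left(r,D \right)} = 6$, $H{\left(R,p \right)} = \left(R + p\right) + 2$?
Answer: $484 - 4 i \sqrt{2} \approx 484.0 - 5.6569 i$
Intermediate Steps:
$H{\left(R,p \right)} = 2 + R + p$
$\left(121 - P{\left(b{\left(Y{\left(1,4 \right)},-5 \right)} \right)}\right) H{\left(-3,5 \right)} = \left(121 - \sqrt{-3 + \left(6 - 5\right)}\right) \left(2 - 3 + 5\right) = \left(121 - \sqrt{-3 + 1}\right) 4 = \left(121 - \sqrt{-2}\right) 4 = \left(121 - i \sqrt{2}\right) 4 = 484 - 4 i \sqrt{2}$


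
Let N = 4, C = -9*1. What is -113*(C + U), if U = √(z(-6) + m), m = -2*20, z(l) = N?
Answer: 1017 - 678*I ≈ 1017.0 - 678.0*I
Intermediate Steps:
C = -9
z(l) = 4
m = -40
U = 6*I (U = √(4 - 40) = √(-36) = 6*I ≈ 6.0*I)
-113*(C + U) = -113*(-9 + 6*I) = 1017 - 678*I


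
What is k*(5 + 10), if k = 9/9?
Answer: 15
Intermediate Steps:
k = 1 (k = 9*(⅑) = 1)
k*(5 + 10) = 1*(5 + 10) = 1*15 = 15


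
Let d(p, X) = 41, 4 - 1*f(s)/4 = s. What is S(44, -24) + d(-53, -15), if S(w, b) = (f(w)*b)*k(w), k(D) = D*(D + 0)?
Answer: 7434281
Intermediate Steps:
k(D) = D² (k(D) = D*D = D²)
f(s) = 16 - 4*s
S(w, b) = b*w²*(16 - 4*w) (S(w, b) = ((16 - 4*w)*b)*w² = (b*(16 - 4*w))*w² = b*w²*(16 - 4*w))
S(44, -24) + d(-53, -15) = 4*(-24)*44²*(4 - 1*44) + 41 = 4*(-24)*1936*(4 - 44) + 41 = 4*(-24)*1936*(-40) + 41 = 7434240 + 41 = 7434281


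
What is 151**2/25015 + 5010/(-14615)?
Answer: 41582293/73118845 ≈ 0.56870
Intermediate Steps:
151**2/25015 + 5010/(-14615) = 22801*(1/25015) + 5010*(-1/14615) = 22801/25015 - 1002/2923 = 41582293/73118845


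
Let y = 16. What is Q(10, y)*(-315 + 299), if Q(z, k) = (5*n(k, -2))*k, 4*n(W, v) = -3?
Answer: 960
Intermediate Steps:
n(W, v) = -¾ (n(W, v) = (¼)*(-3) = -¾)
Q(z, k) = -15*k/4 (Q(z, k) = (5*(-¾))*k = -15*k/4)
Q(10, y)*(-315 + 299) = (-15/4*16)*(-315 + 299) = -60*(-16) = 960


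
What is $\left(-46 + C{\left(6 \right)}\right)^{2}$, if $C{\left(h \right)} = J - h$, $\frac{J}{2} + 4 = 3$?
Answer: $2916$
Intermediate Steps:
$J = -2$ ($J = -8 + 2 \cdot 3 = -8 + 6 = -2$)
$C{\left(h \right)} = -2 - h$
$\left(-46 + C{\left(6 \right)}\right)^{2} = \left(-46 - 8\right)^{2} = \left(-54\right)^{2} = 2916$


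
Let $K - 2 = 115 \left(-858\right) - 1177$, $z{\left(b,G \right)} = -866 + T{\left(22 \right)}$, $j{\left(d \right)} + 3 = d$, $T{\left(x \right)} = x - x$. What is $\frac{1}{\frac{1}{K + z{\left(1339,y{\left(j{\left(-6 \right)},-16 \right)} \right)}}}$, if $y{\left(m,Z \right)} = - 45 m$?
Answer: $-100711$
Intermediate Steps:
$T{\left(x \right)} = 0$
$j{\left(d \right)} = -3 + d$
$z{\left(b,G \right)} = -866$ ($z{\left(b,G \right)} = -866 + 0 = -866$)
$K = -99845$ ($K = 2 + \left(115 \left(-858\right) - 1177\right) = 2 - 99847 = -99845$)
$\frac{1}{\frac{1}{K + z{\left(1339,y{\left(j{\left(-6 \right)},-16 \right)} \right)}}} = \frac{1}{\frac{1}{-99845 - 866}} = \frac{1}{\frac{1}{-100711}} = \frac{1}{- \frac{1}{100711}} = -100711$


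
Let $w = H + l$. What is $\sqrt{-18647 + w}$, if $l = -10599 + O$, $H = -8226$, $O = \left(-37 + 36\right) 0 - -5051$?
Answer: $i \sqrt{32421} \approx 180.06 i$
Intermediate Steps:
$O = 5051$ ($O = \left(-1\right) 0 + 5051 = 0 + 5051 = 5051$)
$l = -5548$ ($l = -10599 + 5051 = -5548$)
$w = -13774$ ($w = -8226 - 5548 = -13774$)
$\sqrt{-18647 + w} = \sqrt{-18647 - 13774} = \sqrt{-32421} = i \sqrt{32421}$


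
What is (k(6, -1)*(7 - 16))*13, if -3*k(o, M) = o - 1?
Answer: 195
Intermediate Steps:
k(o, M) = 1/3 - o/3 (k(o, M) = -(o - 1)/3 = -(-1 + o)/3 = 1/3 - o/3)
(k(6, -1)*(7 - 16))*13 = ((1/3 - 1/3*6)*(7 - 16))*13 = ((1/3 - 2)*(-9))*13 = -5/3*(-9)*13 = 15*13 = 195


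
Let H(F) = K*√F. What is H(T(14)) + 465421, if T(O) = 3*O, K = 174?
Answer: 465421 + 174*√42 ≈ 4.6655e+5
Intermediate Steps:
H(F) = 174*√F
H(T(14)) + 465421 = 174*√(3*14) + 465421 = 174*√42 + 465421 = 465421 + 174*√42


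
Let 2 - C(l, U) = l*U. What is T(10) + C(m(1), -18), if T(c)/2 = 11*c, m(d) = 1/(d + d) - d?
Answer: 213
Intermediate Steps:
m(d) = 1/(2*d) - d
C(l, U) = 2 - U*l (C(l, U) = 2 - l*U = 2 - U*l)
T(c) = 22*c (T(c) = 2*(11*c) = 22*c)
T(10) + C(m(1), -18) = 22*10 + (2 - 1*(-18)*((½)/1 - 1*1)) = 220 + (2 - 1*(-18)*((½)*1 - 1)) = 220 + (2 - 1*(-18)*(½ - 1)) = 220 + (2 - 1*(-18)*(-½)) = 220 + (2 - 9) = 220 - 7 = 213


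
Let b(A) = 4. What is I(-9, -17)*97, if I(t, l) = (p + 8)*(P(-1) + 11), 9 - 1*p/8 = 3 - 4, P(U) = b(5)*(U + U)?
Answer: 25608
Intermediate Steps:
P(U) = 8*U (P(U) = 4*(U + U) = 4*(2*U) = 8*U)
p = 80 (p = 72 - 8*(3 - 4) = 72 - 8*(-1) = 72 + 8 = 80)
I(t, l) = 264 (I(t, l) = (80 + 8)*(8*(-1) + 11) = 88*(-8 + 11) = 88*3 = 264)
I(-9, -17)*97 = 264*97 = 25608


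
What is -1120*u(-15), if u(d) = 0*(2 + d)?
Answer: 0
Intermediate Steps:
u(d) = 0
-1120*u(-15) = -1120*0 = 0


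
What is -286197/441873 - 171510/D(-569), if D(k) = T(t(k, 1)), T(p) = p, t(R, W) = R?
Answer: 25207597379/83808579 ≈ 300.78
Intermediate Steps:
D(k) = k
-286197/441873 - 171510/D(-569) = -286197/441873 - 171510/(-569) = -286197*1/441873 - 171510*(-1/569) = -95399/147291 + 171510/569 = 25207597379/83808579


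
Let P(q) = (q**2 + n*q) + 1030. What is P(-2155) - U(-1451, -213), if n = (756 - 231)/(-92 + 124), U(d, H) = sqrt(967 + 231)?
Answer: 147510385/32 - sqrt(1198) ≈ 4.6097e+6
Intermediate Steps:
U(d, H) = sqrt(1198)
n = 525/32 ≈ 16.406
P(q) = 1030 + q**2 + 525*q/32 (P(q) = (q**2 + 525*q/32) + 1030 = 1030 + q**2 + 525*q/32)
P(-2155) - U(-1451, -213) = (1030 + (-2155)**2 + (525/32)*(-2155)) - sqrt(1198) = (1030 + 4644025 - 1131375/32) - sqrt(1198) = 147510385/32 - sqrt(1198)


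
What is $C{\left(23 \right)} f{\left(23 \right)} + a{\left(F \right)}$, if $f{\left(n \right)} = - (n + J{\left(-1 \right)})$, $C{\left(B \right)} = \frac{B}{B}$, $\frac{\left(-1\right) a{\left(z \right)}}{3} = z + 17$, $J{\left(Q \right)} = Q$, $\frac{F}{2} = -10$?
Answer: $-13$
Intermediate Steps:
$F = -20$ ($F = 2 \left(-10\right) = -20$)
$a{\left(z \right)} = -51 - 3 z$ ($a{\left(z \right)} = - 3 \left(z + 17\right) = - 3 \left(17 + z\right) = -51 - 3 z$)
$C{\left(B \right)} = 1$
$f{\left(n \right)} = 1 - n$ ($f{\left(n \right)} = - (n - 1) = - (-1 + n) = 1 - n$)
$C{\left(23 \right)} f{\left(23 \right)} + a{\left(F \right)} = 1 \left(1 - 23\right) - -9 = 1 \left(1 - 23\right) + \left(-51 + 60\right) = 1 \left(-22\right) + 9 = -22 + 9 = -13$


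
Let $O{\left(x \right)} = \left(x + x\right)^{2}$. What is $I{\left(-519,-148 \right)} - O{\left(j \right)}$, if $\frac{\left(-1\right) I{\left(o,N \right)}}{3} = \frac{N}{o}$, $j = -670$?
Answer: $- \frac{310638948}{173} \approx -1.7956 \cdot 10^{6}$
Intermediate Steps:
$I{\left(o,N \right)} = - \frac{3 N}{o}$ ($I{\left(o,N \right)} = - 3 \frac{N}{o} = - \frac{3 N}{o}$)
$O{\left(x \right)} = 4 x^{2}$ ($O{\left(x \right)} = \left(2 x\right)^{2} = 4 x^{2}$)
$I{\left(-519,-148 \right)} - O{\left(j \right)} = \left(-3\right) \left(-148\right) \frac{1}{-519} - 4 \left(-670\right)^{2} = \left(-3\right) \left(-148\right) \left(- \frac{1}{519}\right) - 4 \cdot 448900 = - \frac{148}{173} - 1795600 = - \frac{310638948}{173}$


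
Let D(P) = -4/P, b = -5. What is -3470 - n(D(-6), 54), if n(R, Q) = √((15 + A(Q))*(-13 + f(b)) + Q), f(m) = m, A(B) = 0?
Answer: -3470 - 6*I*√6 ≈ -3470.0 - 14.697*I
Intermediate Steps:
n(R, Q) = √(-270 + Q) (n(R, Q) = √((15 + 0)*(-13 - 5) + Q) = √(15*(-18) + Q) = √(-270 + Q))
-3470 - n(D(-6), 54) = -3470 - √(-270 + 54) = -3470 - √(-216) = -3470 - 6*I*√6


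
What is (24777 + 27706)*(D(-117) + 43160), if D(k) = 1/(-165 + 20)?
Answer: 328449058117/145 ≈ 2.2652e+9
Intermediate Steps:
D(k) = -1/145 (D(k) = 1/(-145) = -1/145)
(24777 + 27706)*(D(-117) + 43160) = (24777 + 27706)*(-1/145 + 43160) = 52483*(6258199/145) = 328449058117/145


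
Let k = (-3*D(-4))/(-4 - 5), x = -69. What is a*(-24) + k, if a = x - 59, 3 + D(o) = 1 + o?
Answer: 3070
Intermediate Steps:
D(o) = -2 + o (D(o) = -3 + (1 + o) = -2 + o)
a = -128 (a = -69 - 59 = -128)
k = -2 (k = (-3*(-2 - 4))/(-4 - 5) = -3*(-6)/(-9) = 18*(-⅑) = -2)
a*(-24) + k = -128*(-24) - 2 = 3072 - 2 = 3070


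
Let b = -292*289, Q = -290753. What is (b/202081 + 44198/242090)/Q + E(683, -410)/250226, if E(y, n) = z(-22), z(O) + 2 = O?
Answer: -84625672696296387/889813477460291723405 ≈ -9.5105e-5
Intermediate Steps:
z(O) = -2 + O
E(y, n) = -24 (E(y, n) = -2 - 22 = -24)
b = -84388
(b/202081 + 44198/242090)/Q + E(683, -410)/250226 = (-84388/202081 + 44198/242090)/(-290753) - 24/250226 = (-84388*1/202081 + 44198*(1/242090))*(-1/290753) - 24*1/250226 = (-84388/202081 + 22099/121045)*(-1/290753) - 12/125113 = -5748957441/24460894645*(-1/290753) - 12/125113 = 5748957441/7112078500717685 - 12/125113 = -84625672696296387/889813477460291723405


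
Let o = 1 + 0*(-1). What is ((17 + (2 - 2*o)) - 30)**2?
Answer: 169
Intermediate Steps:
o = 1 (o = 1 + 0 = 1)
((17 + (2 - 2*o)) - 30)**2 = ((17 + (2 - 2*1)) - 30)**2 = ((17 + (2 - 2)) - 30)**2 = ((17 + 0) - 30)**2 = (17 - 30)**2 = (-13)**2 = 169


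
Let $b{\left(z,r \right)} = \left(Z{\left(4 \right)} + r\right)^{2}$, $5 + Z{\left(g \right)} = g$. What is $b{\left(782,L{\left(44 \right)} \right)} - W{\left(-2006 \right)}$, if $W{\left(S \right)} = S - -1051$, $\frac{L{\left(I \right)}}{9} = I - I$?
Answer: $956$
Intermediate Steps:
$L{\left(I \right)} = 0$ ($L{\left(I \right)} = 9 \left(I - I\right) = 9 \cdot 0 = 0$)
$Z{\left(g \right)} = -5 + g$
$W{\left(S \right)} = 1051 + S$ ($W{\left(S \right)} = S + 1051 = 1051 + S$)
$b{\left(z,r \right)} = \left(-1 + r\right)^{2}$ ($b{\left(z,r \right)} = \left(\left(-5 + 4\right) + r\right)^{2} = \left(-1 + r\right)^{2}$)
$b{\left(782,L{\left(44 \right)} \right)} - W{\left(-2006 \right)} = \left(-1 + 0\right)^{2} - \left(1051 - 2006\right) = \left(-1\right)^{2} - -955 = 1 + 955 = 956$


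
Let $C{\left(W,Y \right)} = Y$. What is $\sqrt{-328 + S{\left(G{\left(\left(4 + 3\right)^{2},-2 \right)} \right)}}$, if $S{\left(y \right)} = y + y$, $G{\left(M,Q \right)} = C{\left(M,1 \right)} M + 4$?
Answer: $i \sqrt{222} \approx 14.9 i$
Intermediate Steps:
$G{\left(M,Q \right)} = 4 + M$ ($G{\left(M,Q \right)} = 1 M + 4 = M + 4 = 4 + M$)
$S{\left(y \right)} = 2 y$
$\sqrt{-328 + S{\left(G{\left(\left(4 + 3\right)^{2},-2 \right)} \right)}} = \sqrt{-328 + 2 \left(4 + \left(4 + 3\right)^{2}\right)} = \sqrt{-328 + 2 \left(4 + 7^{2}\right)} = \sqrt{-328 + 2 \left(4 + 49\right)} = \sqrt{-328 + 2 \cdot 53} = \sqrt{-328 + 106} = \sqrt{-222} = i \sqrt{222}$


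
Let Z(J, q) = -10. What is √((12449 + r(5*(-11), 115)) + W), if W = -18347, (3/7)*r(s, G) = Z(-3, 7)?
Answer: 2*I*√13323/3 ≈ 76.95*I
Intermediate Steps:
r(s, G) = -70/3 (r(s, G) = (7/3)*(-10) = -70/3)
√((12449 + r(5*(-11), 115)) + W) = √((12449 - 70/3) - 18347) = √(37277/3 - 18347) = √(-17764/3) = 2*I*√13323/3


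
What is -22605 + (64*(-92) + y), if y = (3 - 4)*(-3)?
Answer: -28490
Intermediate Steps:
y = 3 (y = -1*(-3) = 3)
-22605 + (64*(-92) + y) = -22605 + (64*(-92) + 3) = -22605 + (-5888 + 3) = -22605 - 5885 = -28490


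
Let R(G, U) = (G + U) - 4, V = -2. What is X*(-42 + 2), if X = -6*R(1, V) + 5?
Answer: -1400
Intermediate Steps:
R(G, U) = -4 + G + U
X = 35 (X = -6*(-4 + 1 - 2) + 5 = -6*(-5) + 5 = 30 + 5 = 35)
X*(-42 + 2) = 35*(-42 + 2) = 35*(-40) = -1400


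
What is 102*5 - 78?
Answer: 432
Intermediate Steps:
102*5 - 78 = 510 - 78 = 432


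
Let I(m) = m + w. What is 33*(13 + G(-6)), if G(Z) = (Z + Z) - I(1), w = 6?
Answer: -198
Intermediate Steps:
I(m) = 6 + m (I(m) = m + 6 = 6 + m)
G(Z) = -7 + 2*Z (G(Z) = (Z + Z) - (6 + 1) = 2*Z - 1*7 = 2*Z - 7 = -7 + 2*Z)
33*(13 + G(-6)) = 33*(13 + (-7 + 2*(-6))) = 33*(13 + (-7 - 12)) = 33*(13 - 19) = 33*(-6) = -198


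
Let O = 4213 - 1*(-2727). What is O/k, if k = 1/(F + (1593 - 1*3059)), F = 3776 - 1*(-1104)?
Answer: 23693160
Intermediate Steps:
F = 4880 (F = 3776 + 1104 = 4880)
O = 6940 (O = 4213 + 2727 = 6940)
k = 1/3414 (k = 1/(4880 + (1593 - 1*3059)) = 1/(4880 + (1593 - 3059)) = 1/(4880 - 1466) = 1/3414 ≈ 0.00029291)
O/k = 6940/(1/3414) = 6940*3414 = 23693160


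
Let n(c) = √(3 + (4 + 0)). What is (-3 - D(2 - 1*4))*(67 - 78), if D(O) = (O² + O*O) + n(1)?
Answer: 121 + 11*√7 ≈ 150.10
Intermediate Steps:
n(c) = √7 (n(c) = √(3 + 4) = √7)
D(O) = √7 + 2*O² (D(O) = (O² + O*O) + √7 = (O² + O²) + √7 = 2*O² + √7 = √7 + 2*O²)
(-3 - D(2 - 1*4))*(67 - 78) = (-3 - (√7 + 2*(2 - 1*4)²))*(67 - 78) = (-3 - (√7 + 2*(2 - 4)²))*(-11) = (-3 - (√7 + 2*(-2)²))*(-11) = (-3 - (√7 + 2*4))*(-11) = (-3 - (√7 + 8))*(-11) = (-3 - (8 + √7))*(-11) = (-3 + (-8 - √7))*(-11) = (-11 - √7)*(-11) = 121 + 11*√7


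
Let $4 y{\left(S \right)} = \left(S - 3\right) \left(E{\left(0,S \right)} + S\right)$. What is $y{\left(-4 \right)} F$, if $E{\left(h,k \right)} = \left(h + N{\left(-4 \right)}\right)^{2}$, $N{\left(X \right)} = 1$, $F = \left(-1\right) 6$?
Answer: $- \frac{63}{2} \approx -31.5$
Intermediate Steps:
$F = -6$
$E{\left(h,k \right)} = \left(1 + h\right)^{2}$ ($E{\left(h,k \right)} = \left(h + 1\right)^{2} = \left(1 + h\right)^{2}$)
$y{\left(S \right)} = \frac{\left(1 + S\right) \left(-3 + S\right)}{4}$ ($y{\left(S \right)} = \frac{\left(S - 3\right) \left(\left(1 + 0\right)^{2} + S\right)}{4} = \frac{\left(-3 + S\right) \left(1^{2} + S\right)}{4} = \frac{\left(-3 + S\right) \left(1 + S\right)}{4} = \frac{\left(1 + S\right) \left(-3 + S\right)}{4}$)
$y{\left(-4 \right)} F = \left(- \frac{3}{4} - -2 + \frac{\left(-4\right)^{2}}{4}\right) \left(-6\right) = \left(- \frac{3}{4} + 2 + \frac{1}{4} \cdot 16\right) \left(-6\right) = \left(- \frac{3}{4} + 2 + 4\right) \left(-6\right) = \frac{21}{4} \left(-6\right) = - \frac{63}{2}$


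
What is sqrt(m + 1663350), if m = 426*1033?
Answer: 36*sqrt(1623) ≈ 1450.3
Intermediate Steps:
m = 440058
sqrt(m + 1663350) = sqrt(440058 + 1663350) = sqrt(2103408) = 36*sqrt(1623)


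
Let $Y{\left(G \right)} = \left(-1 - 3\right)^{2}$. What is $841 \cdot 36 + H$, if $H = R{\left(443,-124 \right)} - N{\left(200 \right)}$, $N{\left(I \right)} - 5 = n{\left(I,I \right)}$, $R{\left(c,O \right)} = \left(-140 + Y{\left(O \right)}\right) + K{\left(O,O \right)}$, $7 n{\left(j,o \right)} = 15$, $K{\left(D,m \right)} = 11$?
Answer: $\frac{211091}{7} \approx 30156.0$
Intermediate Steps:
$Y{\left(G \right)} = 16$ ($Y{\left(G \right)} = \left(-4\right)^{2} = 16$)
$n{\left(j,o \right)} = \frac{15}{7}$ ($n{\left(j,o \right)} = \frac{1}{7} \cdot 15 = \frac{15}{7}$)
$R{\left(c,O \right)} = -113$ ($R{\left(c,O \right)} = \left(-140 + 16\right) + 11 = -124 + 11 = -113$)
$N{\left(I \right)} = \frac{50}{7}$ ($N{\left(I \right)} = 5 + \frac{15}{7} = \frac{50}{7}$)
$H = - \frac{841}{7}$ ($H = -113 - \frac{50}{7} = - \frac{841}{7} \approx -120.14$)
$841 \cdot 36 + H = 841 \cdot 36 - \frac{841}{7} = 30276 - \frac{841}{7} = \frac{211091}{7}$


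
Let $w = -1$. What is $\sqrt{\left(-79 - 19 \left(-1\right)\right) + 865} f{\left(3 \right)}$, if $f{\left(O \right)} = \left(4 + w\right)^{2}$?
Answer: $9 \sqrt{805} \approx 255.35$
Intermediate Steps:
$f{\left(O \right)} = 9$ ($f{\left(O \right)} = \left(4 - 1\right)^{2} = 3^{2} = 9$)
$\sqrt{\left(-79 - 19 \left(-1\right)\right) + 865} f{\left(3 \right)} = \sqrt{\left(-79 - 19 \left(-1\right)\right) + 865} \cdot 9 = \sqrt{\left(-79 - -19\right) + 865} \cdot 9 = \sqrt{\left(-79 + 19\right) + 865} \cdot 9 = \sqrt{-60 + 865} \cdot 9 = \sqrt{805} \cdot 9 = 9 \sqrt{805}$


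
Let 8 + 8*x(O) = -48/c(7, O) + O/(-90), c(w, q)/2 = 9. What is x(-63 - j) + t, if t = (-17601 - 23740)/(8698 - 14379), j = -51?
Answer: 2031661/340860 ≈ 5.9604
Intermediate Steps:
c(w, q) = 18 (c(w, q) = 2*9 = 18)
x(O) = -4/3 - O/720 (x(O) = -1 + (-48/18 + O/(-90))/8 = -1 + (-48*1/18 + O*(-1/90))/8 = -1 + (-8/3 - O/90)/8 = -1 + (-⅓ - O/720) = -4/3 - O/720)
t = 41341/5681 (t = -41341/(-5681) = -41341*(-1/5681) = 41341/5681 ≈ 7.2771)
x(-63 - j) + t = (-4/3 - (-63 - 1*(-51))/720) + 41341/5681 = (-4/3 - (-63 + 51)/720) + 41341/5681 = (-4/3 - 1/720*(-12)) + 41341/5681 = (-4/3 + 1/60) + 41341/5681 = -79/60 + 41341/5681 = 2031661/340860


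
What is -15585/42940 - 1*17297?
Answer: -148549753/8588 ≈ -17297.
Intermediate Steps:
-15585/42940 - 1*17297 = -15585*1/42940 - 17297 = -3117/8588 - 17297 = -148549753/8588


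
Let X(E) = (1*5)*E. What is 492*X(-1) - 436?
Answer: -2896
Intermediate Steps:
X(E) = 5*E
492*X(-1) - 436 = 492*(5*(-1)) - 436 = 492*(-5) - 436 = -2460 - 436 = -2896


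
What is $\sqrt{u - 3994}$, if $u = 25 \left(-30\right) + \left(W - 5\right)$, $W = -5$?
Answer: $i \sqrt{4754} \approx 68.949 i$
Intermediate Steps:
$u = -760$ ($u = 25 \left(-30\right) - 10 = -750 - 10 = -760$)
$\sqrt{u - 3994} = \sqrt{-760 - 3994} = \sqrt{-4754} = i \sqrt{4754}$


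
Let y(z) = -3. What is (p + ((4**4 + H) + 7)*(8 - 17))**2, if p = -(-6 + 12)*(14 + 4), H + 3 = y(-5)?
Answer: 5861241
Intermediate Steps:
H = -6 (H = -3 - 3 = -6)
p = -108 (p = -6*18 = -1*108 = -108)
(p + ((4**4 + H) + 7)*(8 - 17))**2 = (-108 + ((4**4 - 6) + 7)*(8 - 17))**2 = (-108 + ((256 - 6) + 7)*(-9))**2 = (-108 + (250 + 7)*(-9))**2 = (-108 + 257*(-9))**2 = (-108 - 2313)**2 = (-2421)**2 = 5861241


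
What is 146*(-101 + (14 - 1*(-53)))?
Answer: -4964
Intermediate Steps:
146*(-101 + (14 - 1*(-53))) = 146*(-101 + (14 + 53)) = 146*(-101 + 67) = 146*(-34) = -4964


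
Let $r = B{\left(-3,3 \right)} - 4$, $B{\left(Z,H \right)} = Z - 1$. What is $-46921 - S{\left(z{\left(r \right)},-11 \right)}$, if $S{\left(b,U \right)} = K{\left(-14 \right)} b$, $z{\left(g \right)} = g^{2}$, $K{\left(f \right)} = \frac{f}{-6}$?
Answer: $- \frac{141211}{3} \approx -47070.0$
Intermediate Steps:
$B{\left(Z,H \right)} = -1 + Z$
$r = -8$ ($r = \left(-1 - 3\right) - 4 = -4 - 4 = -8$)
$K{\left(f \right)} = - \frac{f}{6}$ ($K{\left(f \right)} = f \left(- \frac{1}{6}\right) = - \frac{f}{6}$)
$S{\left(b,U \right)} = \frac{7 b}{3}$ ($S{\left(b,U \right)} = \left(- \frac{1}{6}\right) \left(-14\right) b = \frac{7 b}{3}$)
$-46921 - S{\left(z{\left(r \right)},-11 \right)} = -46921 - \frac{7 \left(-8\right)^{2}}{3} = -46921 - \frac{7}{3} \cdot 64 = -46921 - \frac{448}{3} = - \frac{141211}{3}$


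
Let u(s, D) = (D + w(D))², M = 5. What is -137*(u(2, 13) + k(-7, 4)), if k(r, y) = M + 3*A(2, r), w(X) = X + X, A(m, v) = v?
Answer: -206185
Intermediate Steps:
w(X) = 2*X
k(r, y) = 5 + 3*r
u(s, D) = 9*D² (u(s, D) = (D + 2*D)² = (3*D)² = 9*D²)
-137*(u(2, 13) + k(-7, 4)) = -137*(9*13² + (5 + 3*(-7))) = -137*(9*169 + (5 - 21)) = -137*(1521 - 16) = -137*1505 = -206185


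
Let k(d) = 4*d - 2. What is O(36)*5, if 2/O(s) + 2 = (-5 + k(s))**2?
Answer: 10/18767 ≈ 0.00053285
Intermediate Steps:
k(d) = -2 + 4*d
O(s) = 2/(-2 + (-7 + 4*s)**2) (O(s) = 2/(-2 + (-5 + (-2 + 4*s))**2) = 2/(-2 + (-7 + 4*s)**2))
O(36)*5 = (2/(-2 + (-7 + 4*36)**2))*5 = (2/(-2 + (-7 + 144)**2))*5 = (2/(-2 + 137**2))*5 = (2/(-2 + 18769))*5 = (2/18767)*5 = 10/18767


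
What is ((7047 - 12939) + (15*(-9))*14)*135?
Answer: -1050570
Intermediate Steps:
((7047 - 12939) + (15*(-9))*14)*135 = (-5892 - 135*14)*135 = (-5892 - 1890)*135 = -7782*135 = -1050570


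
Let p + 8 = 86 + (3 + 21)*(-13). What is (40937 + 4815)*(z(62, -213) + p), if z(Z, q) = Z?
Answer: -7869344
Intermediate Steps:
p = -234 (p = -8 + (86 + (3 + 21)*(-13)) = -8 + (86 + 24*(-13)) = -8 + (86 - 312) = -8 - 226 = -234)
(40937 + 4815)*(z(62, -213) + p) = (40937 + 4815)*(62 - 234) = 45752*(-172) = -7869344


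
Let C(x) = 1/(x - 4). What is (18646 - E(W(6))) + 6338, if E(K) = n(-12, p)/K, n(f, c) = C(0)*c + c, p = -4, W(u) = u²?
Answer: 299809/12 ≈ 24984.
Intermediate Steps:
C(x) = 1/(-4 + x)
n(f, c) = 3*c/4 (n(f, c) = c/(-4 + 0) + c = c/(-4) + c = -c/4 + c = 3*c/4)
E(K) = -3/K (E(K) = ((¾)*(-4))/K = -3/K)
(18646 - E(W(6))) + 6338 = (18646 - (-3)/(6²)) + 6338 = (18646 - (-3)/36) + 6338 = (18646 - 1*(-1/12)) + 6338 = (18646 + 1/12) + 6338 = 223753/12 + 6338 = 299809/12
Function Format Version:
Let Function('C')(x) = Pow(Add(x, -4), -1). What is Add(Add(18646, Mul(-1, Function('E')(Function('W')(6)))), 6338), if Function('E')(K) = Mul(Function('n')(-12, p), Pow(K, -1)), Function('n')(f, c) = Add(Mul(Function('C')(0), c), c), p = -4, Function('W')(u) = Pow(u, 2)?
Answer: Rational(299809, 12) ≈ 24984.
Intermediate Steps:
Function('C')(x) = Pow(Add(-4, x), -1)
Function('n')(f, c) = Mul(Rational(3, 4), c) (Function('n')(f, c) = Add(Mul(Pow(Add(-4, 0), -1), c), c) = Add(Mul(Pow(-4, -1), c), c) = Add(Mul(Rational(-1, 4), c), c) = Mul(Rational(3, 4), c))
Function('E')(K) = Mul(-3, Pow(K, -1)) (Function('E')(K) = Mul(Mul(Rational(3, 4), -4), Pow(K, -1)) = Mul(-3, Pow(K, -1)))
Add(Add(18646, Mul(-1, Function('E')(Function('W')(6)))), 6338) = Add(Add(18646, Mul(-1, Mul(-3, Pow(Pow(6, 2), -1)))), 6338) = Add(Add(18646, Mul(-1, Mul(-3, Pow(36, -1)))), 6338) = Add(Add(18646, Mul(-1, Mul(-3, Rational(1, 36)))), 6338) = Add(Add(18646, Mul(-1, Rational(-1, 12))), 6338) = Add(Add(18646, Rational(1, 12)), 6338) = Add(Rational(223753, 12), 6338) = Rational(299809, 12)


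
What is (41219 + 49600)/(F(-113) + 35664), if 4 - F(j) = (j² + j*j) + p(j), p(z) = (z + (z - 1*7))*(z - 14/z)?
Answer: -1140283/203025 ≈ -5.6165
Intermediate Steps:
p(z) = (-7 + 2*z)*(z - 14/z) (p(z) = (z + (z - 7))*(z - 14/z) = (z + (-7 + z))*(z - 14/z) = (-7 + 2*z)*(z - 14/z))
F(j) = 32 - 98/j - 4*j² + 7*j (F(j) = 4 - ((j² + j*j) + (-28 - 7*j + 2*j² + 98/j)) = 4 - ((j² + j²) + (-28 - 7*j + 2*j² + 98/j)) = 4 - (2*j² + (-28 - 7*j + 2*j² + 98/j)) = 4 - (-28 - 7*j + 4*j² + 98/j) = 4 + (28 - 98/j - 4*j² + 7*j) = 32 - 98/j - 4*j² + 7*j)
(41219 + 49600)/(F(-113) + 35664) = (41219 + 49600)/((32 - 98/(-113) - 4*(-113)² + 7*(-113)) + 35664) = 90819/((32 - 98*(-1/113) - 4*12769 - 791) + 35664) = 90819/((32 + 98/113 - 51076 - 791) + 35664) = 90819/(-5857257/113 + 35664) = 90819/(-1827225/113) = 90819*(-113/1827225) = -1140283/203025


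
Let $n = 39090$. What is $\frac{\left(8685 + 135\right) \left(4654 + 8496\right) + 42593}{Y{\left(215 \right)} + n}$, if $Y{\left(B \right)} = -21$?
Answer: $\frac{116025593}{39069} \approx 2969.8$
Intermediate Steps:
$\frac{\left(8685 + 135\right) \left(4654 + 8496\right) + 42593}{Y{\left(215 \right)} + n} = \frac{\left(8685 + 135\right) \left(4654 + 8496\right) + 42593}{-21 + 39090} = \frac{8820 \cdot 13150 + 42593}{39069} = \left(115983000 + 42593\right) \frac{1}{39069} = 116025593 \cdot \frac{1}{39069} = \frac{116025593}{39069}$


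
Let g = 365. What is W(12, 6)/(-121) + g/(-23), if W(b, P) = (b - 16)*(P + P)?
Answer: -43061/2783 ≈ -15.473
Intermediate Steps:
W(b, P) = 2*P*(-16 + b) (W(b, P) = (-16 + b)*(2*P) = 2*P*(-16 + b))
W(12, 6)/(-121) + g/(-23) = (2*6*(-16 + 12))/(-121) + 365/(-23) = (2*6*(-4))*(-1/121) + 365*(-1/23) = -48*(-1/121) - 365/23 = 48/121 - 365/23 = -43061/2783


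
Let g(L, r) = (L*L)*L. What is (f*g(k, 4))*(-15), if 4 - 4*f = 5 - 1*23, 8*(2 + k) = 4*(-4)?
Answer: 5280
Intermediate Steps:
k = -4 (k = -2 + (4*(-4))/8 = -2 + (⅛)*(-16) = -2 - 2 = -4)
g(L, r) = L³ (g(L, r) = L²*L = L³)
f = 11/2 (f = 1 - (5 - 1*23)/4 = 1 - (5 - 23)/4 = 1 - ¼*(-18) = 1 + 9/2 = 11/2 ≈ 5.5000)
(f*g(k, 4))*(-15) = ((11/2)*(-4)³)*(-15) = ((11/2)*(-64))*(-15) = -352*(-15) = 5280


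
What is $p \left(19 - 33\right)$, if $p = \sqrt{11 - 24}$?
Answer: $- 14 i \sqrt{13} \approx - 50.478 i$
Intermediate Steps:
$p = i \sqrt{13}$ ($p = \sqrt{-13} = i \sqrt{13} \approx 3.6056 i$)
$p \left(19 - 33\right) = i \sqrt{13} \left(19 - 33\right) = i \sqrt{13} \left(-14\right) = - 14 i \sqrt{13}$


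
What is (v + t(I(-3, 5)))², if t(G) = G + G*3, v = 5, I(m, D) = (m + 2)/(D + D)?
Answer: 529/25 ≈ 21.160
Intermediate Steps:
I(m, D) = (2 + m)/(2*D) (I(m, D) = (2 + m)/((2*D)) = (2 + m)*(1/(2*D)) = (2 + m)/(2*D))
t(G) = 4*G (t(G) = G + 3*G = 4*G)
(v + t(I(-3, 5)))² = (5 + 4*((½)*(2 - 3)/5))² = (5 + 4*((½)*(⅕)*(-1)))² = (5 + 4*(-⅒))² = (5 - ⅖)² = (23/5)² = 529/25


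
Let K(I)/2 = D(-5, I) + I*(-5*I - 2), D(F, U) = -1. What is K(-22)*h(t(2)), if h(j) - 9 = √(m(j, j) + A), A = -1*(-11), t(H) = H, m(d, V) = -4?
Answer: -42786 - 4754*√7 ≈ -55364.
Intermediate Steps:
A = 11
h(j) = 9 + √7 (h(j) = 9 + √(-4 + 11) = 9 + √7)
K(I) = -2 + 2*I*(-2 - 5*I) (K(I) = 2*(-1 + I*(-5*I - 2)) = 2*(-1 + I*(-2 - 5*I)) = -2 + 2*I*(-2 - 5*I))
K(-22)*h(t(2)) = (-2 - 10*(-22)² - 4*(-22))*(9 + √7) = (-2 - 10*484 + 88)*(9 + √7) = (-2 - 4840 + 88)*(9 + √7) = -4754*(9 + √7) = -42786 - 4754*√7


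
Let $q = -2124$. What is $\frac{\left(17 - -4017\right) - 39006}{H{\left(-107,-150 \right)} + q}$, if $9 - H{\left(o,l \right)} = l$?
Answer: $\frac{34972}{1965} \approx 17.797$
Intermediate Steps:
$H{\left(o,l \right)} = 9 - l$
$\frac{\left(17 - -4017\right) - 39006}{H{\left(-107,-150 \right)} + q} = \frac{\left(17 - -4017\right) - 39006}{\left(9 - -150\right) - 2124} = \frac{\left(17 + 4017\right) - 39006}{\left(9 + 150\right) - 2124} = \frac{4034 - 39006}{159 - 2124} = - \frac{34972}{-1965} = \left(-34972\right) \left(- \frac{1}{1965}\right) = \frac{34972}{1965}$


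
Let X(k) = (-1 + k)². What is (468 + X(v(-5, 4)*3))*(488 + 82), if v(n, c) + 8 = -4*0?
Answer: 623010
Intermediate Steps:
v(n, c) = -8 (v(n, c) = -8 - 4*0 = -8 + 0 = -8)
(468 + X(v(-5, 4)*3))*(488 + 82) = (468 + (-1 - 8*3)²)*(488 + 82) = (468 + (-1 - 24)²)*570 = (468 + (-25)²)*570 = (468 + 625)*570 = 1093*570 = 623010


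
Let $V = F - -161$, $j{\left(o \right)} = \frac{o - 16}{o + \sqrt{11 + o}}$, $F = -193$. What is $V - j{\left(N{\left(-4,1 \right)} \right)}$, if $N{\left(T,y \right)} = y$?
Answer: $- \frac{367}{11} + \frac{30 \sqrt{3}}{11} \approx -28.64$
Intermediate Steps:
$j{\left(o \right)} = \frac{-16 + o}{o + \sqrt{11 + o}}$
$V = -32$ ($V = -193 - -161 = -193 + 161 = -32$)
$V - j{\left(N{\left(-4,1 \right)} \right)} = -32 - \frac{-16 + 1}{1 + \sqrt{11 + 1}} = -32 - \frac{1}{1 + \sqrt{12}} \left(-15\right) = -32 - \frac{1}{1 + 2 \sqrt{3}} \left(-15\right) = -32 - - \frac{15}{1 + 2 \sqrt{3}} = -32 + \frac{15}{1 + 2 \sqrt{3}}$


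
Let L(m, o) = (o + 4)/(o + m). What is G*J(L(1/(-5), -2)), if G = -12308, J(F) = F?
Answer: 123080/11 ≈ 11189.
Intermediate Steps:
L(m, o) = (4 + o)/(m + o)
G*J(L(1/(-5), -2)) = -12308*(4 - 2)/(1/(-5) - 2) = -12308*2/(1*(-⅕) - 2) = -12308*2/(-⅕ - 2) = -12308*2/(-11/5) = -(-61540)*2/11 = -12308*(-10/11) = 123080/11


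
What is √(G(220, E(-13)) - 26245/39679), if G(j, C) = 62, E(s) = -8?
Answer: √96572853187/39679 ≈ 7.8319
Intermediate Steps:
√(G(220, E(-13)) - 26245/39679) = √(62 - 26245/39679) = √(2433853/39679) = √96572853187/39679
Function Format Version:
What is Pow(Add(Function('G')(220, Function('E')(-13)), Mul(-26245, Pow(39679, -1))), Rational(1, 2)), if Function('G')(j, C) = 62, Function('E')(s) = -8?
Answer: Mul(Rational(1, 39679), Pow(96572853187, Rational(1, 2))) ≈ 7.8319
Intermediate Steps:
Pow(Add(Function('G')(220, Function('E')(-13)), Mul(-26245, Pow(39679, -1))), Rational(1, 2)) = Pow(Add(62, Mul(-26245, Pow(39679, -1))), Rational(1, 2)) = Pow(Add(62, Mul(-26245, Rational(1, 39679))), Rational(1, 2)) = Pow(Add(62, Rational(-26245, 39679)), Rational(1, 2)) = Pow(Rational(2433853, 39679), Rational(1, 2)) = Mul(Rational(1, 39679), Pow(96572853187, Rational(1, 2)))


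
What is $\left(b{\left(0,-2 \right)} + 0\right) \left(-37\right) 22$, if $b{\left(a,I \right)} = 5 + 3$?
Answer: $-6512$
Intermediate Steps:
$b{\left(a,I \right)} = 8$
$\left(b{\left(0,-2 \right)} + 0\right) \left(-37\right) 22 = \left(8 + 0\right) \left(-37\right) 22 = 8 \left(-37\right) 22 = \left(-296\right) 22 = -6512$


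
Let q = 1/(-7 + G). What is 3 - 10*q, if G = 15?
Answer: 7/4 ≈ 1.7500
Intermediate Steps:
q = 1/8 (q = 1/(-7 + 15) = 1/8 ≈ 0.12500)
3 - 10*q = 3 - 10*1/8 = 3 - 5/4 = 7/4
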